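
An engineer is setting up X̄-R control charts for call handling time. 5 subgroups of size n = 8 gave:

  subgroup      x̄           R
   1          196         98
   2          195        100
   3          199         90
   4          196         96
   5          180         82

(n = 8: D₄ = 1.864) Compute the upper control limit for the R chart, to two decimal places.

R̄ = (98 + 100 + 90 + 96 + 82) / 5 = 466.0000 / 5 = 93.2000
UCL_R = D₄·R̄ = 1.864 × 93.2000 = 173.7248

173.72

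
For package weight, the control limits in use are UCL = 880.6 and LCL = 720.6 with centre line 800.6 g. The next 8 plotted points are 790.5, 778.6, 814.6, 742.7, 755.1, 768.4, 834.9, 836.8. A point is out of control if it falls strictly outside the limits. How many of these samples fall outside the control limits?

All 8 points lie within [720.6, 880.6].

0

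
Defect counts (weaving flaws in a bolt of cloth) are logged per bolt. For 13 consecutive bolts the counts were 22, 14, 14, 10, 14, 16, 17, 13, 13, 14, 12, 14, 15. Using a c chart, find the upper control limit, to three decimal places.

25.870

c̄ = (22 + 14 + 14 + 10 + 14 + 16 + 17 + 13 + 13 + 14 + 12 + 14 + 15) / 13 = 188 / 13 = 14.4615
UCL = c̄ + 3√c̄ = 14.4615 + 3 × √14.4615 = 14.4615 + 3 × 3.8028 = 25.8700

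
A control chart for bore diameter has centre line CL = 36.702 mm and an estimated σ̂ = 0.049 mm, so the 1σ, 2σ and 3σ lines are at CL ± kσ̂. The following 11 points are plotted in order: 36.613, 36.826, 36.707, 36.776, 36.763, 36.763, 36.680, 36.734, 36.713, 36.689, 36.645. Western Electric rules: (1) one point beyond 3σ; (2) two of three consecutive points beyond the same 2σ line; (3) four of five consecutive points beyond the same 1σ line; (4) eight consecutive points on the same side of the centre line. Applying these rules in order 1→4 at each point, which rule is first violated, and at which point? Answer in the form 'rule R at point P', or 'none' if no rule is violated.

Zone of each point (C = within 1σ̂, B = 1σ̂–2σ̂, A = 2σ̂–3σ̂, * = beyond 3σ̂; sign = side of CL): 1:-B, 2:+A, 3:+C, 4:+B, 5:+B, 6:+B, 7:-C, 8:+C, 9:+C, 10:-C, 11:-B
Rule 3 (four of five consecutive points beyond the same 1σ limit) is satisfied at point 6.

rule 3 at point 6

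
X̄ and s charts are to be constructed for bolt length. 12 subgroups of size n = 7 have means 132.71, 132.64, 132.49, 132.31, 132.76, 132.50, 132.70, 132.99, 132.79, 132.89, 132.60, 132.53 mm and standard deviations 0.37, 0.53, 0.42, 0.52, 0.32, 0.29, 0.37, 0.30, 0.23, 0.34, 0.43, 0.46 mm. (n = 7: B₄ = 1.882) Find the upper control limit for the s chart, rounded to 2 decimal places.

s̄ = (0.37 + 0.53 + 0.42 + 0.52 + 0.32 + 0.29 + 0.37 + 0.30 + 0.23 + 0.34 + 0.43 + 0.46) / 12 = 0.3817
UCL_s = B₄·s̄ = 1.882 × 0.3817 = 0.7183

0.72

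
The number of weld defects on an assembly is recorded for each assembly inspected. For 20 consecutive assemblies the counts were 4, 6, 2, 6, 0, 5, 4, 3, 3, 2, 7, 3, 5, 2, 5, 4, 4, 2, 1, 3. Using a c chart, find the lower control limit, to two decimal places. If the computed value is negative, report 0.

0.00

c̄ = (4 + 6 + 2 + 6 + 0 + 5 + 4 + 3 + 3 + 2 + 7 + 3 + 5 + 2 + 5 + 4 + 4 + 2 + 1 + 3) / 20 = 71 / 20 = 3.5500
LCL = c̄ − 3√c̄ = 3.5500 − 3 × 1.8841 = -2.1024 → 0 (cannot be negative)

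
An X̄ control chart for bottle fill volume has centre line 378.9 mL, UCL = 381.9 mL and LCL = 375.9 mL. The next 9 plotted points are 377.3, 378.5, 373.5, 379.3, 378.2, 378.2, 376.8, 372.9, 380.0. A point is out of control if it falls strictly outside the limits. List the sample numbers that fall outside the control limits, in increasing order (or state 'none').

Compare each point to [375.9, 381.9]: sample 3 = 373.5 < LCL; sample 8 = 372.9 < LCL.

3, 8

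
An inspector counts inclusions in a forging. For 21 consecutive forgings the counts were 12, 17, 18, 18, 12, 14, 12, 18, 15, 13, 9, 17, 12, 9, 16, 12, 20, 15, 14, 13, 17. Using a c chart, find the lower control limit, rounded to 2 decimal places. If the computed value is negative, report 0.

3.03

c̄ = (12 + 17 + 18 + 18 + 12 + 14 + 12 + 18 + 15 + 13 + 9 + 17 + 12 + 9 + 16 + 12 + 20 + 15 + 14 + 13 + 17) / 21 = 303 / 21 = 14.4286
LCL = c̄ − 3√c̄ = 14.4286 − 3 × 3.7985 = 3.0331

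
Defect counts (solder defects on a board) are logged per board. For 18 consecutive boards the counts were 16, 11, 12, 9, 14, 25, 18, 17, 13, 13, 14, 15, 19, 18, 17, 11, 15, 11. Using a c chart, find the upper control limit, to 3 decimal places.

26.465

c̄ = (16 + 11 + 12 + 9 + 14 + 25 + 18 + 17 + 13 + 13 + 14 + 15 + 19 + 18 + 17 + 11 + 15 + 11) / 18 = 268 / 18 = 14.8889
UCL = c̄ + 3√c̄ = 14.8889 + 3 × √14.8889 = 14.8889 + 3 × 3.8586 = 26.4647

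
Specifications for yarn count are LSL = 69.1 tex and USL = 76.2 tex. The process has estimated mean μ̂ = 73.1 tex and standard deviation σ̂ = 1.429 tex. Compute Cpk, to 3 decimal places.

Cpu = (USL − μ̂) / (3σ̂) = (76.2 − 73.1) / (3 × 1.429) = 0.7231; Cpl = (μ̂ − LSL) / (3σ̂) = (73.1 − 69.1) / (3 × 1.429) = 0.9331; Cpk = min(Cpu, Cpl) = 0.7231

0.723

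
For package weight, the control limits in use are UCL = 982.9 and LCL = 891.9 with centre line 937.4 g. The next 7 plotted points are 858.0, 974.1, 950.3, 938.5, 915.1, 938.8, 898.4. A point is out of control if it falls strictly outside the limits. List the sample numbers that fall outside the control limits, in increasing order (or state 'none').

1

Compare each point to [891.9, 982.9]: sample 1 = 858.0 < LCL.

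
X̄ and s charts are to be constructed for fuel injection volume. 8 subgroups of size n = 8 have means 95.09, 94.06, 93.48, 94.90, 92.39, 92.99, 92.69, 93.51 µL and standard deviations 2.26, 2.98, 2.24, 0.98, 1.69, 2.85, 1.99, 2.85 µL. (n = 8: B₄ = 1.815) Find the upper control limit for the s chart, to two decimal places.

s̄ = (2.26 + 2.98 + 2.24 + 0.98 + 1.69 + 2.85 + 1.99 + 2.85) / 8 = 2.2300
UCL_s = B₄·s̄ = 1.815 × 2.2300 = 4.0474

4.05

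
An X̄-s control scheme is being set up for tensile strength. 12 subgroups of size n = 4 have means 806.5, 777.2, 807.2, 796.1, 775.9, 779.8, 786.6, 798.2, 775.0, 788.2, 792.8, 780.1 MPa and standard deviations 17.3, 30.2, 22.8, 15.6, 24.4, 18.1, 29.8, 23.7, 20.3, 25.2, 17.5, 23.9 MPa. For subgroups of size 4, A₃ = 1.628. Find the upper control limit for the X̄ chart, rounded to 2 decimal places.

X̄̄ = (806.5 + 777.2 + 807.2 + 796.1 + 775.9 + 779.8 + 786.6 + 798.2 + 775.0 + 788.2 + 792.8 + 780.1) / 12 = 788.6333
s̄ = (17.3 + 30.2 + 22.8 + 15.6 + 24.4 + 18.1 + 29.8 + 23.7 + 20.3 + 25.2 + 17.5 + 23.9) / 12 = 22.4000
UCL = X̄̄ + A₃·s̄ = 788.6333 + 1.628 × 22.4000 = 825.1005

825.10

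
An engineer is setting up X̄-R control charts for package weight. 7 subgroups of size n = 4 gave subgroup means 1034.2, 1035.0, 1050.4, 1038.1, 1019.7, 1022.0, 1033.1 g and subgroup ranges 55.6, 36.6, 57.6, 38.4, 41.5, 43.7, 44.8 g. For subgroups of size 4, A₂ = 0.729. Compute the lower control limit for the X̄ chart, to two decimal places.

1000.08

X̄̄ = (1034.2 + 1035.0 + 1050.4 + 1038.1 + 1019.7 + 1022.0 + 1033.1) / 7 = 7232.5000 / 7 = 1033.2143
R̄ = (55.6 + 36.6 + 57.6 + 38.4 + 41.5 + 43.7 + 44.8) / 7 = 318.2000 / 7 = 45.4571
LCL = X̄̄ − A₂·R̄ = 1033.2143 − 0.729 × 45.4571 = 1000.0760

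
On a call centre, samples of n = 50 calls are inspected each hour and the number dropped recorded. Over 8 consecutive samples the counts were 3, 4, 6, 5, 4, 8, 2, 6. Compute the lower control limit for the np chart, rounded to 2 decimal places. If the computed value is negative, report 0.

0.00

p̄ = Σdᵢ / (k·n) = 38 / (8 × 50) = 0.09500
LCL = np̄ − 3·√(np̄(1−p̄)) = 4.7500 − 3 × 2.0733 = -1.4700 → 0 (negative, so LCL = 0)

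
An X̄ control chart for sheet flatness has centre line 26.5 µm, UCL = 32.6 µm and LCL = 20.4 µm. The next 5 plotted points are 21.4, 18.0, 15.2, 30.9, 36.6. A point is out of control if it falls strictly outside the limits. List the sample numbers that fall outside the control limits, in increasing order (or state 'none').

Compare each point to [20.4, 32.6]: sample 2 = 18.0 < LCL; sample 3 = 15.2 < LCL; sample 5 = 36.6 > UCL.

2, 3, 5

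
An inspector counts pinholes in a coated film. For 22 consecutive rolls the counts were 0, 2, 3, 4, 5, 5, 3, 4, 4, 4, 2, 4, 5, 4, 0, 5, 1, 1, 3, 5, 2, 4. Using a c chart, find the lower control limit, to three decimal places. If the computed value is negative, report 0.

c̄ = (0 + 2 + 3 + 4 + 5 + 5 + 3 + 4 + 4 + 4 + 2 + 4 + 5 + 4 + 0 + 5 + 1 + 1 + 3 + 5 + 2 + 4) / 22 = 70 / 22 = 3.1818
LCL = c̄ − 3√c̄ = 3.1818 − 3 × 1.7838 = -2.1695 → 0 (cannot be negative)

0.000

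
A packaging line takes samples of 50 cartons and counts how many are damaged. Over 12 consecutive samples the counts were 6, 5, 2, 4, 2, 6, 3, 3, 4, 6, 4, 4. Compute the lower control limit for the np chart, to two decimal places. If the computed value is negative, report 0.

0.00

p̄ = Σdᵢ / (k·n) = 49 / (12 × 50) = 0.08167
LCL = np̄ − 3·√(np̄(1−p̄)) = 4.0833 − 3 × 1.9365 = -1.7260 → 0 (negative, so LCL = 0)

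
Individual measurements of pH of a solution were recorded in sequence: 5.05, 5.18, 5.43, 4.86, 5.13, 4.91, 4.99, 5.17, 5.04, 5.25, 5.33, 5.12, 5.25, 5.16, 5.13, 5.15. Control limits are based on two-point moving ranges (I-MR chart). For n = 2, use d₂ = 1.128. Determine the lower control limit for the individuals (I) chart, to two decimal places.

X̄ = (5.05 + 5.18 + 5.43 + 4.86 + 5.13 + 4.91 + 4.99 + 5.17 + 5.04 + 5.25 + 5.33 + 5.12 + 5.25 + 5.16 + 5.13 + 5.15) / 16 = 5.1344
Moving ranges: 0.13, 0.25, 0.57, 0.27, 0.22, 0.08, 0.18, 0.13, 0.21, 0.08, 0.21, 0.13, 0.09, 0.03, 0.02; M̄R̄ = 2.6000 / 15 = 0.1733
LCL = X̄ − 3·M̄R̄/d₂ = 5.1344 − 3 × 0.1733 / 1.128 = 4.6734

4.67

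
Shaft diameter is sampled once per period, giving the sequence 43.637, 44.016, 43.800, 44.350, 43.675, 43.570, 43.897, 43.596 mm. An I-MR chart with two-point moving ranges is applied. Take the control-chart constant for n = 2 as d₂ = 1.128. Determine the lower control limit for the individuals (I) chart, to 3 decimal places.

42.848

X̄ = (43.637 + 44.016 + 43.800 + 44.350 + 43.675 + 43.570 + 43.897 + 43.596) / 8 = 43.8176
Moving ranges: 0.379, 0.216, 0.550, 0.675, 0.105, 0.327, 0.301; M̄R̄ = 2.5530 / 7 = 0.3647
LCL = X̄ − 3·M̄R̄/d₂ = 43.8176 − 3 × 0.3647 / 1.128 = 42.8476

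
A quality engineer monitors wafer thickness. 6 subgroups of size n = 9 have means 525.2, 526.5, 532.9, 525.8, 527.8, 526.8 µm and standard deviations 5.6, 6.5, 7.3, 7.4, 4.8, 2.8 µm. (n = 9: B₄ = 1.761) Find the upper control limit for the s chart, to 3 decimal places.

10.096

s̄ = (5.6 + 6.5 + 7.3 + 7.4 + 4.8 + 2.8) / 6 = 5.7333
UCL_s = B₄·s̄ = 1.761 × 5.7333 = 10.0964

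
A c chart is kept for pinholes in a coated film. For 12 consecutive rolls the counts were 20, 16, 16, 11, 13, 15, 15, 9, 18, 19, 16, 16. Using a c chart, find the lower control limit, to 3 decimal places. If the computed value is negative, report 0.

3.586

c̄ = (20 + 16 + 16 + 11 + 13 + 15 + 15 + 9 + 18 + 19 + 16 + 16) / 12 = 184 / 12 = 15.3333
LCL = c̄ − 3√c̄ = 15.3333 − 3 × 3.9158 = 3.5860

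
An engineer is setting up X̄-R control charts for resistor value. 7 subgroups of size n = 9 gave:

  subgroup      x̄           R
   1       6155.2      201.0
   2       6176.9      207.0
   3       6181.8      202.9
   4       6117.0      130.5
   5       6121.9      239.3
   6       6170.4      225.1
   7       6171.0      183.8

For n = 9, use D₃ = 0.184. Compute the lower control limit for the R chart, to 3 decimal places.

36.527

R̄ = (201.0 + 207.0 + 202.9 + 130.5 + 239.3 + 225.1 + 183.8) / 7 = 1389.6000 / 7 = 198.5143
LCL_R = D₃·R̄ = 0.184 × 198.5143 = 36.5266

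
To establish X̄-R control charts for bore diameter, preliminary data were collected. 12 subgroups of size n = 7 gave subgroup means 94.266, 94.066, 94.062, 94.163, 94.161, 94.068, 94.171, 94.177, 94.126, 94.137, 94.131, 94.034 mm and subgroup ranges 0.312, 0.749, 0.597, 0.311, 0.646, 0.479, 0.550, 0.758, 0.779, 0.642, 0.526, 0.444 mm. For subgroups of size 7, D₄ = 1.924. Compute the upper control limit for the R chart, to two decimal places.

1.09

R̄ = (0.312 + 0.749 + 0.597 + 0.311 + 0.646 + 0.479 + 0.550 + 0.758 + 0.779 + 0.642 + 0.526 + 0.444) / 12 = 6.7930 / 12 = 0.5661
UCL_R = D₄·R̄ = 1.924 × 0.5661 = 1.0891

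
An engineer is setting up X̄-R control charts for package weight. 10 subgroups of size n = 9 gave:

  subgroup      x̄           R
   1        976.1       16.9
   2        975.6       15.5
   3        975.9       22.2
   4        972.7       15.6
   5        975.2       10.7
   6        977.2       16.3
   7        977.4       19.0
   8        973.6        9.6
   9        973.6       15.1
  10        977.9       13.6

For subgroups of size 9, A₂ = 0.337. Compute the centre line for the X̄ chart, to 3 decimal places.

975.520

X̄̄ = (976.1 + 975.6 + 975.9 + 972.7 + 975.2 + 977.2 + 977.4 + 973.6 + 973.6 + 977.9) / 10 = 9755.2000 / 10 = 975.5200
CL = X̄̄ = 975.5200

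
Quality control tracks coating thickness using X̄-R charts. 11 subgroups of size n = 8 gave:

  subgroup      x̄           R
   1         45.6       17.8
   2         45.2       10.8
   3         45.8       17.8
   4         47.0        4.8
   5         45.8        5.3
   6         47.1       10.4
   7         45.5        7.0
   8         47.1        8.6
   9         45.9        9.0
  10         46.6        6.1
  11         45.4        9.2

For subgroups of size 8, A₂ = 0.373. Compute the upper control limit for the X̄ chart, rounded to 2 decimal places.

X̄̄ = (45.6 + 45.2 + 45.8 + 47.0 + 45.8 + 47.1 + 45.5 + 47.1 + 45.9 + 46.6 + 45.4) / 11 = 507.0000 / 11 = 46.0909
R̄ = (17.8 + 10.8 + 17.8 + 4.8 + 5.3 + 10.4 + 7.0 + 8.6 + 9.0 + 6.1 + 9.2) / 11 = 106.8000 / 11 = 9.7091
UCL = X̄̄ + A₂·R̄ = 46.0909 + 0.373 × 9.7091 = 49.7124

49.71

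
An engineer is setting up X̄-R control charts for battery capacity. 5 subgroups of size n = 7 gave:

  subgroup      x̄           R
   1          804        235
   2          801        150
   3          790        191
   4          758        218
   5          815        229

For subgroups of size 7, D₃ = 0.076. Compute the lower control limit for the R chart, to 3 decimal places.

R̄ = (235 + 150 + 191 + 218 + 229) / 5 = 1023.0000 / 5 = 204.6000
LCL_R = D₃·R̄ = 0.076 × 204.6000 = 15.5496

15.550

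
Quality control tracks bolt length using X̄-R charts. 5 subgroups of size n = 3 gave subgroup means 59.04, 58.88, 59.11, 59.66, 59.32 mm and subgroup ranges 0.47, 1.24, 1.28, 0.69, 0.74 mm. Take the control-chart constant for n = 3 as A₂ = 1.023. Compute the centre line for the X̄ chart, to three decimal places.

59.202

X̄̄ = (59.04 + 58.88 + 59.11 + 59.66 + 59.32) / 5 = 296.0100 / 5 = 59.2020
CL = X̄̄ = 59.2020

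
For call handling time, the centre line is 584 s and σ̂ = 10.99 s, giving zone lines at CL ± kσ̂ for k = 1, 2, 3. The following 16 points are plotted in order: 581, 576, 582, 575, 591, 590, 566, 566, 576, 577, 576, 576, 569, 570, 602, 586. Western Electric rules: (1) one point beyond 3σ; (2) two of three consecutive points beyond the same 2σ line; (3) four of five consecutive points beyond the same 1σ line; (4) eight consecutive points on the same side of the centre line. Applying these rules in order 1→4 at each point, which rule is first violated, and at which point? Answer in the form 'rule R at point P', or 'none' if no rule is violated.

Zone of each point (C = within 1σ̂, B = 1σ̂–2σ̂, A = 2σ̂–3σ̂, * = beyond 3σ̂; sign = side of CL): 1:-C, 2:-C, 3:-C, 4:-C, 5:+C, 6:+C, 7:-B, 8:-B, 9:-C, 10:-C, 11:-C, 12:-C, 13:-B, 14:-B, 15:+B, 16:+C
Rule 4 (eight consecutive points on the same side of the centre line) is satisfied at point 14.

rule 4 at point 14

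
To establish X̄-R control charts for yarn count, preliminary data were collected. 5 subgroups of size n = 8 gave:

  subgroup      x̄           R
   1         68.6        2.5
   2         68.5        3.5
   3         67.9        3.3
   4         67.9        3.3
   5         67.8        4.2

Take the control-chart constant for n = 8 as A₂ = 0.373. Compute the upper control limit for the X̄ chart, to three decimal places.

X̄̄ = (68.6 + 68.5 + 67.9 + 67.9 + 67.8) / 5 = 340.7000 / 5 = 68.1400
R̄ = (2.5 + 3.5 + 3.3 + 3.3 + 4.2) / 5 = 16.8000 / 5 = 3.3600
UCL = X̄̄ + A₂·R̄ = 68.1400 + 0.373 × 3.3600 = 69.3933

69.393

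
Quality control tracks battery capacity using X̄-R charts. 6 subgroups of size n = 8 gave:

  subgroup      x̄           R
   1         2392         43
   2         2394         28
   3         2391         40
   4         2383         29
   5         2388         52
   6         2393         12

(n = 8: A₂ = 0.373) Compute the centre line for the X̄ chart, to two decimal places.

2390.17

X̄̄ = (2392 + 2394 + 2391 + 2383 + 2388 + 2393) / 6 = 14341.0000 / 6 = 2390.1667
CL = X̄̄ = 2390.1667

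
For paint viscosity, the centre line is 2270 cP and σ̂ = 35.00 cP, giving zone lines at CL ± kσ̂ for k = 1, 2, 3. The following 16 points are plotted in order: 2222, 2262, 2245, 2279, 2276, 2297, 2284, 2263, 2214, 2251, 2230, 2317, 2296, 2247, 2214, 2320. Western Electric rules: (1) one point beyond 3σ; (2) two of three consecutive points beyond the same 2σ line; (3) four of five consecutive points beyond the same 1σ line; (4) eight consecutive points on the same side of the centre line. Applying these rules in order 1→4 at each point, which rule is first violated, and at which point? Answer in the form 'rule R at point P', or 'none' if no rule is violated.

none

Zone of each point (C = within 1σ̂, B = 1σ̂–2σ̂, A = 2σ̂–3σ̂, * = beyond 3σ̂; sign = side of CL): 1:-B, 2:-C, 3:-C, 4:+C, 5:+C, 6:+C, 7:+C, 8:-C, 9:-B, 10:-C, 11:-B, 12:+B, 13:+C, 14:-C, 15:-B, 16:+B
No rule fires across all 16 points.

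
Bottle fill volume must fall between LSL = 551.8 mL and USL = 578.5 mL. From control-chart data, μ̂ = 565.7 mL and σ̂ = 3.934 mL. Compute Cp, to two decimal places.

1.13

Cp = (USL − LSL) / (6σ̂) = (578.5 − 551.8) / (6 × 3.934) = 26.7000 / 23.6040 = 1.1312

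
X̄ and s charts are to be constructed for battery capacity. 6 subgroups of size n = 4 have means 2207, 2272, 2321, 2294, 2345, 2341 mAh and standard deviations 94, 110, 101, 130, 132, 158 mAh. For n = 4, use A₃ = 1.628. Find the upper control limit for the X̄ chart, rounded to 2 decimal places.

2493.38

X̄̄ = (2207 + 2272 + 2321 + 2294 + 2345 + 2341) / 6 = 2296.6667
s̄ = (94 + 110 + 101 + 130 + 132 + 158) / 6 = 120.8333
UCL = X̄̄ + A₃·s̄ = 2296.6667 + 1.628 × 120.8333 = 2493.3833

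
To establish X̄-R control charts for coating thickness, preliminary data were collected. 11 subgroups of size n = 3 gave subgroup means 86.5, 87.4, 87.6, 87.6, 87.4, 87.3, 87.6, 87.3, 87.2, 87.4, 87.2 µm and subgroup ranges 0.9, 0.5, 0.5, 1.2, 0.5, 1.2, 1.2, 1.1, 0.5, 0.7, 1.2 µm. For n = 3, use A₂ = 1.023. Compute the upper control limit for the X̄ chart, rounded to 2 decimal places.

88.20

X̄̄ = (86.5 + 87.4 + 87.6 + 87.6 + 87.4 + 87.3 + 87.6 + 87.3 + 87.2 + 87.4 + 87.2) / 11 = 960.5000 / 11 = 87.3182
R̄ = (0.9 + 0.5 + 0.5 + 1.2 + 0.5 + 1.2 + 1.2 + 1.1 + 0.5 + 0.7 + 1.2) / 11 = 9.5000 / 11 = 0.8636
UCL = X̄̄ + A₂·R̄ = 87.3182 + 1.023 × 0.8636 = 88.2017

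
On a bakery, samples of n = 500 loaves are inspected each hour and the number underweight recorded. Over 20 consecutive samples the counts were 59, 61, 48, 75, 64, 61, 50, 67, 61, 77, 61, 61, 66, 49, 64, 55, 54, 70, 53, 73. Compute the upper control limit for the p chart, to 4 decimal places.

p̄ = Σdᵢ / (k·n) = 1229 / (20 × 500) = 0.12290
UCL = p̄ + 3·√(p̄(1−p̄)/n) = 0.12290 + 3 × √(0.12290×0.87710/500) = 0.12290 + 3 × 0.01468 = 0.16695

0.1669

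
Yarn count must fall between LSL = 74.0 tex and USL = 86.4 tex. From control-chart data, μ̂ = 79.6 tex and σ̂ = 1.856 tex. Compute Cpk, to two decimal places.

1.01

Cpu = (USL − μ̂) / (3σ̂) = (86.4 − 79.6) / (3 × 1.856) = 1.2213; Cpl = (μ̂ − LSL) / (3σ̂) = (79.6 − 74.0) / (3 × 1.856) = 1.0057; Cpk = min(Cpu, Cpl) = 1.0057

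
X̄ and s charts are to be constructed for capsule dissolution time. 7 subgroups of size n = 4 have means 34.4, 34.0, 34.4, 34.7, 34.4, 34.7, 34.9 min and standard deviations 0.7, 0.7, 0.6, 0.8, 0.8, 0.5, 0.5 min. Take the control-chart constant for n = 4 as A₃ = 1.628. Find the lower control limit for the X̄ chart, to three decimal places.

33.430

X̄̄ = (34.4 + 34.0 + 34.4 + 34.7 + 34.4 + 34.7 + 34.9) / 7 = 34.5000
s̄ = (0.7 + 0.7 + 0.6 + 0.8 + 0.8 + 0.5 + 0.5) / 7 = 0.6571
LCL = X̄̄ − A₃·s̄ = 34.5000 − 1.628 × 0.6571 = 33.4302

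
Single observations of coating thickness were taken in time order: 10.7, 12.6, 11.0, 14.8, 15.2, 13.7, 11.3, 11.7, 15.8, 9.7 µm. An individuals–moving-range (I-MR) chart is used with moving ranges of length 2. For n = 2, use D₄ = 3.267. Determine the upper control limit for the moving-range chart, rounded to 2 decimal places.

8.06

Moving ranges: 1.9, 1.6, 3.8, 0.4, 1.5, 2.4, 0.4, 4.1, 6.1; M̄R̄ = 22.2000 / 9 = 2.4667
UCL_MR = D₄·M̄R̄ = 3.267 × 2.4667 = 8.0586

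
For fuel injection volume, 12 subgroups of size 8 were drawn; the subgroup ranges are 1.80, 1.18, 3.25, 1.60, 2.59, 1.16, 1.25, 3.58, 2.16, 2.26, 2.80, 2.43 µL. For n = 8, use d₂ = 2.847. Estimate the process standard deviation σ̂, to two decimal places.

R̄ = (1.80 + 1.18 + 3.25 + 1.60 + 2.59 + 1.16 + 1.25 + 3.58 + 2.16 + 2.26 + 2.80 + 2.43) / 12 = 2.1717
σ̂ = R̄ / d₂ = 2.1717 / 2.847 = 0.7628

0.76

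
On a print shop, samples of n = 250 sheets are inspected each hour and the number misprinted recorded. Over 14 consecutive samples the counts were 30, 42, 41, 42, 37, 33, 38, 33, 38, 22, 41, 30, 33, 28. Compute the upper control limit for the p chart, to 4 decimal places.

0.2052

p̄ = Σdᵢ / (k·n) = 488 / (14 × 250) = 0.13943
UCL = p̄ + 3·√(p̄(1−p̄)/n) = 0.13943 + 3 × √(0.13943×0.86057/250) = 0.13943 + 3 × 0.02191 = 0.20515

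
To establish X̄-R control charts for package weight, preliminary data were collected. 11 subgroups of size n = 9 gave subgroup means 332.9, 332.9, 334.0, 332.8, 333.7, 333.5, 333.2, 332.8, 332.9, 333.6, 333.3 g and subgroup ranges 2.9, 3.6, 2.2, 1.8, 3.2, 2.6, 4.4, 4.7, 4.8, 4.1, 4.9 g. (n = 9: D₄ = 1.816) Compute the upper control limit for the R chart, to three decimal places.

6.472

R̄ = (2.9 + 3.6 + 2.2 + 1.8 + 3.2 + 2.6 + 4.4 + 4.7 + 4.8 + 4.1 + 4.9) / 11 = 39.2000 / 11 = 3.5636
UCL_R = D₄·R̄ = 1.816 × 3.5636 = 6.4716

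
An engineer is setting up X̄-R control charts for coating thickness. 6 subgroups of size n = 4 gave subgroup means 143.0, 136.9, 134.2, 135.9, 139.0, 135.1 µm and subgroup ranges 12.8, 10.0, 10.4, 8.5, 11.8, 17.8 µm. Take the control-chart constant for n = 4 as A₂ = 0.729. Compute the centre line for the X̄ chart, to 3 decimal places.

137.350

X̄̄ = (143.0 + 136.9 + 134.2 + 135.9 + 139.0 + 135.1) / 6 = 824.1000 / 6 = 137.3500
CL = X̄̄ = 137.3500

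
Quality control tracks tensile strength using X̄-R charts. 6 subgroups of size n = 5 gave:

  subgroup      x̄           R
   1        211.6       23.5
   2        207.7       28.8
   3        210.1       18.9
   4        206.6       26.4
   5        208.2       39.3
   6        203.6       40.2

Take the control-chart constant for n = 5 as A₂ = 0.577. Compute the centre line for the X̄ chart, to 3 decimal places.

X̄̄ = (211.6 + 207.7 + 210.1 + 206.6 + 208.2 + 203.6) / 6 = 1247.8000 / 6 = 207.9667
CL = X̄̄ = 207.9667

207.967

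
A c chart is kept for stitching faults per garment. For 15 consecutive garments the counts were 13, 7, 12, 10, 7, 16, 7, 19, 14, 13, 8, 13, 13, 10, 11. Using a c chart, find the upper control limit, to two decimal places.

c̄ = (13 + 7 + 12 + 10 + 7 + 16 + 7 + 19 + 14 + 13 + 8 + 13 + 13 + 10 + 11) / 15 = 173 / 15 = 11.5333
UCL = c̄ + 3√c̄ = 11.5333 + 3 × √11.5333 = 11.5333 + 3 × 3.3961 = 21.7216

21.72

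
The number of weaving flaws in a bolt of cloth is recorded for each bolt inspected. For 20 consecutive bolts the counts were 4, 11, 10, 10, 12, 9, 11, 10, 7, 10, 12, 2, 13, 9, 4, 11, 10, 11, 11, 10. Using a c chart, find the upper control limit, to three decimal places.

c̄ = (4 + 11 + 10 + 10 + 12 + 9 + 11 + 10 + 7 + 10 + 12 + 2 + 13 + 9 + 4 + 11 + 10 + 11 + 11 + 10) / 20 = 187 / 20 = 9.3500
UCL = c̄ + 3√c̄ = 9.3500 + 3 × √9.3500 = 9.3500 + 3 × 3.0578 = 18.5233

18.523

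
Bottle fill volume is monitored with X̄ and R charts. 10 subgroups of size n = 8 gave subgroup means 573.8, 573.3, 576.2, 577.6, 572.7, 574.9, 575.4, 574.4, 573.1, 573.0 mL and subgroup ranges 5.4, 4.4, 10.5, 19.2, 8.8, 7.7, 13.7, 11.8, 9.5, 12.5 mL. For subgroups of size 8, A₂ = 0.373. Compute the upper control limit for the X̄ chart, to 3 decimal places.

X̄̄ = (573.8 + 573.3 + 576.2 + 577.6 + 572.7 + 574.9 + 575.4 + 574.4 + 573.1 + 573.0) / 10 = 5744.4000 / 10 = 574.4400
R̄ = (5.4 + 4.4 + 10.5 + 19.2 + 8.8 + 7.7 + 13.7 + 11.8 + 9.5 + 12.5) / 10 = 103.5000 / 10 = 10.3500
UCL = X̄̄ + A₂·R̄ = 574.4400 + 0.373 × 10.3500 = 578.3005

578.301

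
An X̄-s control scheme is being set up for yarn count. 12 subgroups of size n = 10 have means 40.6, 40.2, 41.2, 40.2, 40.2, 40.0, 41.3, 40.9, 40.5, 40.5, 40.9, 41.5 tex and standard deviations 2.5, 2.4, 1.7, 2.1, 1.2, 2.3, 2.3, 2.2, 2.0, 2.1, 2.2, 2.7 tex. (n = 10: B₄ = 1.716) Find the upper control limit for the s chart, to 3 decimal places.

s̄ = (2.5 + 2.4 + 1.7 + 2.1 + 1.2 + 2.3 + 2.3 + 2.2 + 2.0 + 2.1 + 2.2 + 2.7) / 12 = 2.1417
UCL_s = B₄·s̄ = 1.716 × 2.1417 = 3.6751

3.675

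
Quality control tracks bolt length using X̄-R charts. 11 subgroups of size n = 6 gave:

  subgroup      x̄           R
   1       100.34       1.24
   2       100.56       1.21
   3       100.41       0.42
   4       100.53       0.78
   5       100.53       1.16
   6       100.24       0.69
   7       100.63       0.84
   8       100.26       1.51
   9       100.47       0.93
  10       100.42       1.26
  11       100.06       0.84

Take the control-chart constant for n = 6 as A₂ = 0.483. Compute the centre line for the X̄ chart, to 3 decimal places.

100.405

X̄̄ = (100.34 + 100.56 + 100.41 + 100.53 + 100.53 + 100.24 + 100.63 + 100.26 + 100.47 + 100.42 + 100.06) / 11 = 1104.4500 / 11 = 100.4045
CL = X̄̄ = 100.4045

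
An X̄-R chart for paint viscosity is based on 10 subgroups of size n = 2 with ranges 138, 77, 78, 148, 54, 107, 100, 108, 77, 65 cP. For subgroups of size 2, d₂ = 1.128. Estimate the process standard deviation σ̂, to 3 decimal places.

R̄ = (138 + 77 + 78 + 148 + 54 + 107 + 100 + 108 + 77 + 65) / 10 = 95.2000
σ̂ = R̄ / d₂ = 95.2000 / 1.128 = 84.3972

84.397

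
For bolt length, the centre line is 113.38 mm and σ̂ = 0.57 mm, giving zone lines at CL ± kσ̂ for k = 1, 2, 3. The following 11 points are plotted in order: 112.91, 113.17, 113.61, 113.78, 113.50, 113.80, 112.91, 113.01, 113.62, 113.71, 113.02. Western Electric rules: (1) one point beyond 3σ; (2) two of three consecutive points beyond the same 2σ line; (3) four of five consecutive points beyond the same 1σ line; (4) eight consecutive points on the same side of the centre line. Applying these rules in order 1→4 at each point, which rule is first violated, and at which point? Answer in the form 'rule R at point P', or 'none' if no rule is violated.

none

Zone of each point (C = within 1σ̂, B = 1σ̂–2σ̂, A = 2σ̂–3σ̂, * = beyond 3σ̂; sign = side of CL): 1:-C, 2:-C, 3:+C, 4:+C, 5:+C, 6:+C, 7:-C, 8:-C, 9:+C, 10:+C, 11:-C
No rule fires across all 11 points.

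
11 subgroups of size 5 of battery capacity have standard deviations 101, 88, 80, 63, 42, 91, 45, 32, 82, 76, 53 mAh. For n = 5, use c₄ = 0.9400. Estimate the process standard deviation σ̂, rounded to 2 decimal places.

72.82

s̄ = (101 + 88 + 80 + 63 + 42 + 91 + 45 + 32 + 82 + 76 + 53) / 11 = 68.4545
σ̂ = s̄ / c₄ = 68.4545 / 0.9400 = 72.8240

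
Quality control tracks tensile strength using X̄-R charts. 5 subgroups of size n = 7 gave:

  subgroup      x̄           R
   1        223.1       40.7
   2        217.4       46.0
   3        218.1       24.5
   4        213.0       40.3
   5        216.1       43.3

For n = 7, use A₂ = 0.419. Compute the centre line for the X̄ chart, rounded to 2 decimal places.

217.54

X̄̄ = (223.1 + 217.4 + 218.1 + 213.0 + 216.1) / 5 = 1087.7000 / 5 = 217.5400
CL = X̄̄ = 217.5400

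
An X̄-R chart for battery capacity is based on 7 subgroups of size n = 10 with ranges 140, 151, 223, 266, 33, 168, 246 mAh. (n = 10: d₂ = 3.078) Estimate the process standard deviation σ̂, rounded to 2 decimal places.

R̄ = (140 + 151 + 223 + 266 + 33 + 168 + 246) / 7 = 175.2857
σ̂ = R̄ / d₂ = 175.2857 / 3.078 = 56.9479

56.95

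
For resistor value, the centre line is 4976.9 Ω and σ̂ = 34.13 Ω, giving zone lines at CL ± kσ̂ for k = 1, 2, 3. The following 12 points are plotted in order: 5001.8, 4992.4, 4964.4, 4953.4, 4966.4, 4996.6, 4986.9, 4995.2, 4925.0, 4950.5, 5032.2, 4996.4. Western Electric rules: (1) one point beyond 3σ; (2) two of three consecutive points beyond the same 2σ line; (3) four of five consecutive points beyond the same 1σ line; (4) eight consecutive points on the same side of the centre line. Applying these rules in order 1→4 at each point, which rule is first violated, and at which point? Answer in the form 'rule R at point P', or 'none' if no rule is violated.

none

Zone of each point (C = within 1σ̂, B = 1σ̂–2σ̂, A = 2σ̂–3σ̂, * = beyond 3σ̂; sign = side of CL): 1:+C, 2:+C, 3:-C, 4:-C, 5:-C, 6:+C, 7:+C, 8:+C, 9:-B, 10:-C, 11:+B, 12:+C
No rule fires across all 12 points.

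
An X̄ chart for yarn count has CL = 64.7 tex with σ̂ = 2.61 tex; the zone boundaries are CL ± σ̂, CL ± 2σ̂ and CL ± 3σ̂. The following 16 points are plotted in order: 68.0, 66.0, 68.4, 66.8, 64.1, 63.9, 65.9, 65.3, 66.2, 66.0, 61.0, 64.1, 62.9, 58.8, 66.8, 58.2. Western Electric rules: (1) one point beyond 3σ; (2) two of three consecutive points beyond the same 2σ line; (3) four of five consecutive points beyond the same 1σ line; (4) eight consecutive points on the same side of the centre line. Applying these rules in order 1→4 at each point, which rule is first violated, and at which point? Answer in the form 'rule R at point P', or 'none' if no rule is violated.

Zone of each point (C = within 1σ̂, B = 1σ̂–2σ̂, A = 2σ̂–3σ̂, * = beyond 3σ̂; sign = side of CL): 1:+B, 2:+C, 3:+B, 4:+C, 5:-C, 6:-C, 7:+C, 8:+C, 9:+C, 10:+C, 11:-B, 12:-C, 13:-C, 14:-A, 15:+C, 16:-A
Rule 2 (two of three consecutive points beyond the same 2σ limit) is satisfied at point 16.

rule 2 at point 16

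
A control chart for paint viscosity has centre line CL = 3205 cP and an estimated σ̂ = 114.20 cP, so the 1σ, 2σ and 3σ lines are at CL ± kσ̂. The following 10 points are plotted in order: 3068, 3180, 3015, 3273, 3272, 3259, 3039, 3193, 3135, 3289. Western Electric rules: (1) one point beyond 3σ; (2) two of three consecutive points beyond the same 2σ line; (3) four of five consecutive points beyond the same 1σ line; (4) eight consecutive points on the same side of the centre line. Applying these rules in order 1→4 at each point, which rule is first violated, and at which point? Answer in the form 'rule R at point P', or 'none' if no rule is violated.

Zone of each point (C = within 1σ̂, B = 1σ̂–2σ̂, A = 2σ̂–3σ̂, * = beyond 3σ̂; sign = side of CL): 1:-B, 2:-C, 3:-B, 4:+C, 5:+C, 6:+C, 7:-B, 8:-C, 9:-C, 10:+C
No rule fires across all 10 points.

none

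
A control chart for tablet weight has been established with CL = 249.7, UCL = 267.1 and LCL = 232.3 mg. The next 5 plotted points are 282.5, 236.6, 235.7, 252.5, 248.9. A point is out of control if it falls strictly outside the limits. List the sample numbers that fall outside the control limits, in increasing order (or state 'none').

Compare each point to [232.3, 267.1]: sample 1 = 282.5 > UCL.

1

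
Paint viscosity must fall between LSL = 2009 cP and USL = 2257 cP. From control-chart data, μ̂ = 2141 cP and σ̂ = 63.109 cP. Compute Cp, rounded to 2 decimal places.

0.65

Cp = (USL − LSL) / (6σ̂) = (2257 − 2009) / (6 × 63.109) = 248.0000 / 378.6540 = 0.6550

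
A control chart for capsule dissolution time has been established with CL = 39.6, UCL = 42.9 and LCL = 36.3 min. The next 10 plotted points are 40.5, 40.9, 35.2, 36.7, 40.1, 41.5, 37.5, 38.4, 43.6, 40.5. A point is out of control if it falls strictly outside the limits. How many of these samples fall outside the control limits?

2

Compare each point to [36.3, 42.9]: sample 3 = 35.2 < LCL; sample 9 = 43.6 > UCL.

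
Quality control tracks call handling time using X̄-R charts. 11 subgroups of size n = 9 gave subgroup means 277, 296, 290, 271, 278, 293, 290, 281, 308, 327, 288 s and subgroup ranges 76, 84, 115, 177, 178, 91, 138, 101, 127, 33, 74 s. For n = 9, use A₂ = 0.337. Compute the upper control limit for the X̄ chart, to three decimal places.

327.398

X̄̄ = (277 + 296 + 290 + 271 + 278 + 293 + 290 + 281 + 308 + 327 + 288) / 11 = 3199.0000 / 11 = 290.8182
R̄ = (76 + 84 + 115 + 177 + 178 + 91 + 138 + 101 + 127 + 33 + 74) / 11 = 1194.0000 / 11 = 108.5455
UCL = X̄̄ + A₂·R̄ = 290.8182 + 0.337 × 108.5455 = 327.3980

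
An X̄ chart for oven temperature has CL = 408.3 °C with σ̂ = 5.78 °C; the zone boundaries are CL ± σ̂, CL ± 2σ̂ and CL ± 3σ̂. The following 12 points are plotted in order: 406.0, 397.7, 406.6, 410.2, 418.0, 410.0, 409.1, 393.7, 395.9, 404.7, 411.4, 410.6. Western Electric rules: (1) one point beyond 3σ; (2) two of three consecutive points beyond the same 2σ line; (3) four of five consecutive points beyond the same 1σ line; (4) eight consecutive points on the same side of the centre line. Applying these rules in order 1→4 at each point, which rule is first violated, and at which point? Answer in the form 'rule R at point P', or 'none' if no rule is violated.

rule 2 at point 9

Zone of each point (C = within 1σ̂, B = 1σ̂–2σ̂, A = 2σ̂–3σ̂, * = beyond 3σ̂; sign = side of CL): 1:-C, 2:-B, 3:-C, 4:+C, 5:+B, 6:+C, 7:+C, 8:-A, 9:-A, 10:-C, 11:+C, 12:+C
Rule 2 (two of three consecutive points beyond the same 2σ limit) is satisfied at point 9.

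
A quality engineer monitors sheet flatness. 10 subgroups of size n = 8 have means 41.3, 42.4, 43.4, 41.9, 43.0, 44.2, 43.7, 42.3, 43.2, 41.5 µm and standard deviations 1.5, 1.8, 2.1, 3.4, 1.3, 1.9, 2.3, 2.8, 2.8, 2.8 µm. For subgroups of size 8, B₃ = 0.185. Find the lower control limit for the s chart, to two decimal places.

s̄ = (1.5 + 1.8 + 2.1 + 3.4 + 1.3 + 1.9 + 2.3 + 2.8 + 2.8 + 2.8) / 10 = 2.2700
LCL_s = B₃·s̄ = 0.185 × 2.2700 = 0.4199

0.42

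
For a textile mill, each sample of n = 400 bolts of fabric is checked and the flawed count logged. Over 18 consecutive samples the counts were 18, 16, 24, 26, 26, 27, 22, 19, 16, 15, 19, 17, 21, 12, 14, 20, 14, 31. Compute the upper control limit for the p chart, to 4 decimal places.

0.0821

p̄ = Σdᵢ / (k·n) = 357 / (18 × 400) = 0.04958
UCL = p̄ + 3·√(p̄(1−p̄)/n) = 0.04958 + 3 × √(0.04958×0.95042/400) = 0.04958 + 3 × 0.01085 = 0.08215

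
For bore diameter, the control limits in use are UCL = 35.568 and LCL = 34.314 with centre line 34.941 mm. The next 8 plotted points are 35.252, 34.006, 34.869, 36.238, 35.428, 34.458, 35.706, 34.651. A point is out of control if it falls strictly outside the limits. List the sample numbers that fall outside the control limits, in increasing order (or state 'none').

Compare each point to [34.314, 35.568]: sample 2 = 34.006 < LCL; sample 4 = 36.238 > UCL; sample 7 = 35.706 > UCL.

2, 4, 7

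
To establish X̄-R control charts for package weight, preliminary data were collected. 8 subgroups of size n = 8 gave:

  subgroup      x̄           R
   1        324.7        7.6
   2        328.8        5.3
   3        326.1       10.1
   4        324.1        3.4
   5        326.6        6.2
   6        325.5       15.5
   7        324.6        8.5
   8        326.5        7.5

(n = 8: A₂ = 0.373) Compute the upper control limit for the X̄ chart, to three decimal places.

X̄̄ = (324.7 + 328.8 + 326.1 + 324.1 + 326.6 + 325.5 + 324.6 + 326.5) / 8 = 2606.9000 / 8 = 325.8625
R̄ = (7.6 + 5.3 + 10.1 + 3.4 + 6.2 + 15.5 + 8.5 + 7.5) / 8 = 64.1000 / 8 = 8.0125
UCL = X̄̄ + A₂·R̄ = 325.8625 + 0.373 × 8.0125 = 328.8512

328.851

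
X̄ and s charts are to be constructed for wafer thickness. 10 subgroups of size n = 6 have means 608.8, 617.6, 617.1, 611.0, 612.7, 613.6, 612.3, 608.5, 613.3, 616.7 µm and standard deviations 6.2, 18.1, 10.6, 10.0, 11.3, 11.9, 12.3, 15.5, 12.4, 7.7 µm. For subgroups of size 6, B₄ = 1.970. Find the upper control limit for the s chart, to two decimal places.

s̄ = (6.2 + 18.1 + 10.6 + 10.0 + 11.3 + 11.9 + 12.3 + 15.5 + 12.4 + 7.7) / 10 = 11.6000
UCL_s = B₄·s̄ = 1.970 × 11.6000 = 22.8520

22.85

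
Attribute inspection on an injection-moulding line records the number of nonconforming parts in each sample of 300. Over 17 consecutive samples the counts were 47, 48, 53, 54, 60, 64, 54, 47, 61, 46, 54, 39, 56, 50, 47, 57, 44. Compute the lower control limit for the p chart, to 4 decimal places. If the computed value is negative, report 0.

0.1073

p̄ = Σdᵢ / (k·n) = 881 / (17 × 300) = 0.17275
LCL = p̄ − 3·√(p̄(1−p̄)/n) = 0.17275 − 3 × 0.02183 = 0.10727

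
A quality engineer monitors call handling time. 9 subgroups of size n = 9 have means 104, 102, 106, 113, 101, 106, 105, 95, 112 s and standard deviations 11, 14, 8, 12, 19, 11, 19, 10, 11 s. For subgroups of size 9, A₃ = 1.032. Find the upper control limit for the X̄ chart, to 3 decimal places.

118.076

X̄̄ = (104 + 102 + 106 + 113 + 101 + 106 + 105 + 95 + 112) / 9 = 104.8889
s̄ = (11 + 14 + 8 + 12 + 19 + 11 + 19 + 10 + 11) / 9 = 12.7778
UCL = X̄̄ + A₃·s̄ = 104.8889 + 1.032 × 12.7778 = 118.0756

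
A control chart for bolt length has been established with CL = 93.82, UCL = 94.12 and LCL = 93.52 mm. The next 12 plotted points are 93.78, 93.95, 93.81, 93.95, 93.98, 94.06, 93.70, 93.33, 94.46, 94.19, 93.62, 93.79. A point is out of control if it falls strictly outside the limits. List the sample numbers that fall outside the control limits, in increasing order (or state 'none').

Compare each point to [93.52, 94.12]: sample 8 = 93.33 < LCL; sample 9 = 94.46 > UCL; sample 10 = 94.19 > UCL.

8, 9, 10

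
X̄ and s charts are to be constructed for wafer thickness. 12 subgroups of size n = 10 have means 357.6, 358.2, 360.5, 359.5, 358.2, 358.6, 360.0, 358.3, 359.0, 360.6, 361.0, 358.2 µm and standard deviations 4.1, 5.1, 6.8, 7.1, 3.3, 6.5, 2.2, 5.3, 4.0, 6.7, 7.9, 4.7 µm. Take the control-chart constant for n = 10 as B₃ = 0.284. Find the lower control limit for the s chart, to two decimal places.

s̄ = (4.1 + 5.1 + 6.8 + 7.1 + 3.3 + 6.5 + 2.2 + 5.3 + 4.0 + 6.7 + 7.9 + 4.7) / 12 = 5.3083
LCL_s = B₃·s̄ = 0.284 × 5.3083 = 1.5076

1.51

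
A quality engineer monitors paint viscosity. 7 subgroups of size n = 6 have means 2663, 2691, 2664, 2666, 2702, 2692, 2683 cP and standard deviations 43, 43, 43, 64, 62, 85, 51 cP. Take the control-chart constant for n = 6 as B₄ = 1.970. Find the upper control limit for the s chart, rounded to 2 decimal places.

110.04

s̄ = (43 + 43 + 43 + 64 + 62 + 85 + 51) / 7 = 55.8571
UCL_s = B₄·s̄ = 1.970 × 55.8571 = 110.0386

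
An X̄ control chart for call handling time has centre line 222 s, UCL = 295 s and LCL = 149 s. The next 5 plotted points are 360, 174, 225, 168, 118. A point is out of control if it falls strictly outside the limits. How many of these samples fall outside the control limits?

Compare each point to [149, 295]: sample 1 = 360 > UCL; sample 5 = 118 < LCL.

2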